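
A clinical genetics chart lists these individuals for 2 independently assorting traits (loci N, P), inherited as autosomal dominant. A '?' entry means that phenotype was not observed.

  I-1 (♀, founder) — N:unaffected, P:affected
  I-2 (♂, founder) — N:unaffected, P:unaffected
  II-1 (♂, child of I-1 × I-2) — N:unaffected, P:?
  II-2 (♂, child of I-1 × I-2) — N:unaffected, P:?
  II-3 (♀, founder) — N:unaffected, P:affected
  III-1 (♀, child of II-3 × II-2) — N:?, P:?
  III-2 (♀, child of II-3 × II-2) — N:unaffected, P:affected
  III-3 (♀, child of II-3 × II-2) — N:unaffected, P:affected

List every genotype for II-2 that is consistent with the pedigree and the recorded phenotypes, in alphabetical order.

II-2 ∈ {nn Pp, nn pp}

N/I-1 un ·: nn
N/I-2 un ·: nn
N/II-1 un I-1×I-2: nn
N/II-2 un I-1×I-2: nn
N/II-3 un ·: nn
N/III-1 ? II-3×II-2: nn
N/III-2 un II-3×II-2: nn
N/III-3 un II-3×II-2: nn
⇒ N over [I-1,I-2,II-1,II-2,II-3,III-1,III-2,III-3]: 1 consistent
P/I-1 aff ·: Pp|PP
P/I-2 un ·: pp
P/II-1 ? I-1×I-2: pp|Pp
P/II-2 ? I-1×I-2: pp|Pp
P/II-3 aff ·: Pp|PP
P/III-1 ? II-3×II-2: pp|Pp|PP
P/III-2 aff II-3×II-2: Pp|PP
P/III-3 aff II-3×II-2: Pp|PP
⇒ P over [I-1,I-2,II-1,II-2,II-3,III-1,III-2,III-3]: 66 consistent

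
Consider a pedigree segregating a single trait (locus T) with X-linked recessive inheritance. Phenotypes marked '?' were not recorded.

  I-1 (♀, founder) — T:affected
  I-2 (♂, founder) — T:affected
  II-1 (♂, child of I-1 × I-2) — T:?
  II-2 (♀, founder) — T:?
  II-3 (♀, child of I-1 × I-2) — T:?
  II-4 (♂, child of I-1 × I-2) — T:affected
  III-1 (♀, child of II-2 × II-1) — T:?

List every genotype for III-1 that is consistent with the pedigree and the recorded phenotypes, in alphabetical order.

III-1 ∈ {X^TX^t, X^tX^t}

T/I-1 aff ·: X^tX^t
T/I-2 aff ·: X^tY
T/II-1 ? I-1×I-2: X^tY
T/II-2 ? ·: X^TX^T|X^TX^t|X^tX^t
T/II-3 ? I-1×I-2: X^tX^t
T/II-4 aff I-1×I-2: X^tY
T/III-1 ? II-2×II-1: X^TX^t|X^tX^t
⇒ T over [I-1,I-2,II-1,II-2,II-3,II-4,III-1]: 4 consistent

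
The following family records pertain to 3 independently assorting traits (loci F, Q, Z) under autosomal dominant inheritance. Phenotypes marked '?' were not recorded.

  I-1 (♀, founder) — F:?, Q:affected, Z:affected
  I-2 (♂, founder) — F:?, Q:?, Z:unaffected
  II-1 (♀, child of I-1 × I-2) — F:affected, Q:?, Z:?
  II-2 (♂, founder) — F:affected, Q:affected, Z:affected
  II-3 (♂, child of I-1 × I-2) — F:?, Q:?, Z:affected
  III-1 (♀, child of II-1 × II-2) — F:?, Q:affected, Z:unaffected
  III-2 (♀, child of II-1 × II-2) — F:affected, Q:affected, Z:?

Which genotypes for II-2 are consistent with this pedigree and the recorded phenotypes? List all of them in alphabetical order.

II-2 ∈ {FF QQ Zz, FF Qq Zz, Ff QQ Zz, Ff Qq Zz}

F/I-1 ? ·: ff|Ff|FF
F/I-2 ? ·: ff|Ff|FF
F/II-1 aff I-1×I-2: Ff|FF
F/II-2 aff ·: Ff|FF
F/II-3 ? I-1×I-2: ff|Ff|FF
F/III-1 ? II-1×II-2: ff|Ff|FF
F/III-2 aff II-1×II-2: Ff|FF
⇒ F over [I-1,I-2,II-1,II-2,II-3,III-1,III-2]: 170 consistent
Q/I-1 aff ·: Qq|QQ
Q/I-2 ? ·: qq|Qq|QQ
Q/II-1 ? I-1×I-2: qq|Qq|QQ
Q/II-2 aff ·: Qq|QQ
Q/II-3 ? I-1×I-2: qq|Qq|QQ
Q/III-1 aff II-1×II-2: Qq|QQ
Q/III-2 aff II-1×II-2: Qq|QQ
⇒ Q over [I-1,I-2,II-1,II-2,II-3,III-1,III-2]: 130 consistent
Z/I-1 aff ·: Zz|ZZ
Z/I-2 un ·: zz
Z/II-1 ? I-1×I-2: zz|Zz
Z/II-2 aff ·: Zz
Z/II-3 aff I-1×I-2: Zz
Z/III-1 un II-1×II-2: zz
Z/III-2 ? II-1×II-2: zz|Zz|ZZ
⇒ Z over [I-1,I-2,II-1,II-2,II-3,III-1,III-2]: 8 consistent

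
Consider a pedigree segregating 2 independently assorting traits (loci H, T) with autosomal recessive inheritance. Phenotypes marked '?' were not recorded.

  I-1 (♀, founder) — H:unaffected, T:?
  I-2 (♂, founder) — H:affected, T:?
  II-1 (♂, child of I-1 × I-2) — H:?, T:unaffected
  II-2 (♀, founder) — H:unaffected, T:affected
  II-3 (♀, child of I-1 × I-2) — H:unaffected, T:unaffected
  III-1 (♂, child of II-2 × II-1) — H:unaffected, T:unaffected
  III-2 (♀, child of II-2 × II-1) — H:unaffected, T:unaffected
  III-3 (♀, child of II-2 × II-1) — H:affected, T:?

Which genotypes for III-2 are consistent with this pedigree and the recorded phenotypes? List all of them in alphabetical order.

III-2 ∈ {HH Tt, Hh Tt}

H/I-1 un ·: HH|Hh
H/I-2 aff ·: hh
H/II-1 ? I-1×I-2: Hh|hh
H/II-2 un ·: Hh
H/II-3 un I-1×I-2: Hh
H/III-1 un II-2×II-1: HH|Hh
H/III-2 un II-2×II-1: HH|Hh
H/III-3 aff II-2×II-1: hh
⇒ H over [I-1,I-2,II-1,II-2,II-3,III-1,III-2,III-3]: 9 consistent
T/I-1 ? ·: TT|Tt|tt
T/I-2 ? ·: TT|Tt|tt
T/II-1 un I-1×I-2: TT|Tt
T/II-2 aff ·: tt
T/II-3 un I-1×I-2: TT|Tt
T/III-1 un II-2×II-1: Tt
T/III-2 un II-2×II-1: Tt
T/III-3 ? II-2×II-1: Tt|tt
⇒ T over [I-1,I-2,II-1,II-2,II-3,III-1,III-2,III-3]: 27 consistent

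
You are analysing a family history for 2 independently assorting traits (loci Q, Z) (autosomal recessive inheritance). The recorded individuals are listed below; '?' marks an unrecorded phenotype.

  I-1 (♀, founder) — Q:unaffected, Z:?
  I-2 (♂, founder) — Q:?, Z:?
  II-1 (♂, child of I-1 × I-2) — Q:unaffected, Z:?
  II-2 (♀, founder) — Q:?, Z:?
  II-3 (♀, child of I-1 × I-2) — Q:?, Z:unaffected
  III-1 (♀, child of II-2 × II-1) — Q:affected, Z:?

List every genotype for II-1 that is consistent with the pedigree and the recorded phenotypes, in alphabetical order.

Q/I-1 un ·: QQ|Qq
Q/I-2 ? ·: QQ|Qq|qq
Q/II-1 un I-1×I-2: Qq
Q/II-2 ? ·: Qq|qq
Q/II-3 ? I-1×I-2: QQ|Qq|qq
Q/III-1 aff II-2×II-1: qq
⇒ Q over [I-1,I-2,II-1,II-2,II-3,III-1]: 20 consistent
Z/I-1 ? ·: ZZ|Zz|zz
Z/I-2 ? ·: ZZ|Zz|zz
Z/II-1 ? I-1×I-2: ZZ|Zz|zz
Z/II-2 ? ·: ZZ|Zz|zz
Z/II-3 un I-1×I-2: ZZ|Zz
Z/III-1 ? II-2×II-1: ZZ|Zz|zz
⇒ Z over [I-1,I-2,II-1,II-2,II-3,III-1]: 114 consistent

II-1 ∈ {Qq ZZ, Qq Zz, Qq zz}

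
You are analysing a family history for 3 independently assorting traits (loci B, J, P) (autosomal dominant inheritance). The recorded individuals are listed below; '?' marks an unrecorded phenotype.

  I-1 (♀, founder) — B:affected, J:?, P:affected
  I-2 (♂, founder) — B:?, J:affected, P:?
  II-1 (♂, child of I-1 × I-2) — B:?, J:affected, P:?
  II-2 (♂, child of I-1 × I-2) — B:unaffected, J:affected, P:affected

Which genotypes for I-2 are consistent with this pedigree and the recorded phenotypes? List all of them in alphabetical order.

B/I-1 aff ·: Bb
B/I-2 ? ·: bb|Bb
B/II-1 ? I-1×I-2: bb|Bb|BB
B/II-2 un I-1×I-2: bb
⇒ B over [I-1,I-2,II-1,II-2]: 5 consistent
J/I-1 ? ·: jj|Jj|JJ
J/I-2 aff ·: Jj|JJ
J/II-1 aff I-1×I-2: Jj|JJ
J/II-2 aff I-1×I-2: Jj|JJ
⇒ J over [I-1,I-2,II-1,II-2]: 15 consistent
P/I-1 aff ·: Pp|PP
P/I-2 ? ·: pp|Pp|PP
P/II-1 ? I-1×I-2: pp|Pp|PP
P/II-2 aff I-1×I-2: Pp|PP
⇒ P over [I-1,I-2,II-1,II-2]: 18 consistent

I-2 ∈ {Bb JJ PP, Bb JJ Pp, Bb JJ pp, Bb Jj PP, Bb Jj Pp, Bb Jj pp, bb JJ PP, bb JJ Pp, bb JJ pp, bb Jj PP, bb Jj Pp, bb Jj pp}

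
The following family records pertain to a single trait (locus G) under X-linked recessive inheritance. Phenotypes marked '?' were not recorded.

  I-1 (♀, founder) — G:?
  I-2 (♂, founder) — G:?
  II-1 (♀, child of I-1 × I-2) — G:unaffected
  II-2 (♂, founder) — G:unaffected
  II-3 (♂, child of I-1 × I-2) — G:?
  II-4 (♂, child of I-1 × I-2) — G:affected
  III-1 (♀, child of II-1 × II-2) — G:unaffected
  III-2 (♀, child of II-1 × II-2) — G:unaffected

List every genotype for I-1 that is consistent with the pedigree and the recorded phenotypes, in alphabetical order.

G/I-1 ? ·: X^GX^g|X^gX^g
G/I-2 ? ·: X^GY|X^gY
G/II-1 un I-1×I-2: X^GX^G|X^GX^g
G/II-2 un ·: X^GY
G/II-3 ? I-1×I-2: X^GY|X^gY
G/II-4 aff I-1×I-2: X^gY
G/III-1 un II-1×II-2: X^GX^G|X^GX^g
G/III-2 un II-1×II-2: X^GX^G|X^GX^g
⇒ G over [I-1,I-2,II-1,II-2,II-3,II-4,III-1,III-2]: 22 consistent

I-1 ∈ {X^GX^g, X^gX^g}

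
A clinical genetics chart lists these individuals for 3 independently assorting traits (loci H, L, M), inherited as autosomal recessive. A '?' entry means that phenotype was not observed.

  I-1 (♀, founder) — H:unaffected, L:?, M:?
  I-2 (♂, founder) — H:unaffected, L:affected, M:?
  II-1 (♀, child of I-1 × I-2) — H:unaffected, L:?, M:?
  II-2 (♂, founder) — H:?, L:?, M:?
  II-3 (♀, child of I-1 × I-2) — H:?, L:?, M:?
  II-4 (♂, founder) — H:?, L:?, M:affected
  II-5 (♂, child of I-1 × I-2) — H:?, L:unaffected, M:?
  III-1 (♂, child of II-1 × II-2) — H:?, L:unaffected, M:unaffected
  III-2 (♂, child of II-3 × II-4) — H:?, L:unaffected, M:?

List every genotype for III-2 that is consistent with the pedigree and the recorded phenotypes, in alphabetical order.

III-2 ∈ {HH LL Mm, HH LL mm, HH Ll Mm, HH Ll mm, Hh LL Mm, Hh LL mm, Hh Ll Mm, Hh Ll mm, hh LL Mm, hh LL mm, hh Ll Mm, hh Ll mm}

H/I-1 un ·: HH|Hh
H/I-2 un ·: HH|Hh
H/II-1 un I-1×I-2: HH|Hh
H/II-2 ? ·: HH|Hh|hh
H/II-3 ? I-1×I-2: HH|Hh|hh
H/II-4 ? ·: HH|Hh|hh
H/II-5 ? I-1×I-2: HH|Hh|hh
H/III-1 ? II-1×II-2: HH|Hh|hh
H/III-2 ? II-3×II-4: HH|Hh|hh
⇒ H over [I-1,I-2,II-1,II-2,II-3,II-4,II-5,III-1,III-2]: 995 consistent
L/I-1 ? ·: LL|Ll
L/I-2 aff ·: ll
L/II-1 ? I-1×I-2: Ll|ll
L/II-2 ? ·: LL|Ll|ll
L/II-3 ? I-1×I-2: Ll|ll
L/II-4 ? ·: LL|Ll|ll
L/II-5 un I-1×I-2: Ll
L/III-1 un II-1×II-2: LL|Ll
L/III-2 un II-3×II-4: LL|Ll
⇒ L over [I-1,I-2,II-1,II-2,II-3,II-4,II-5,III-1,III-2]: 74 consistent
M/I-1 ? ·: MM|Mm|mm
M/I-2 ? ·: MM|Mm|mm
M/II-1 ? I-1×I-2: MM|Mm|mm
M/II-2 ? ·: MM|Mm|mm
M/II-3 ? I-1×I-2: MM|Mm|mm
M/II-4 aff ·: mm
M/II-5 ? I-1×I-2: MM|Mm|mm
M/III-1 un II-1×II-2: MM|Mm
M/III-2 ? II-3×II-4: Mm|mm
⇒ M over [I-1,I-2,II-1,II-2,II-3,II-4,II-5,III-1,III-2]: 350 consistent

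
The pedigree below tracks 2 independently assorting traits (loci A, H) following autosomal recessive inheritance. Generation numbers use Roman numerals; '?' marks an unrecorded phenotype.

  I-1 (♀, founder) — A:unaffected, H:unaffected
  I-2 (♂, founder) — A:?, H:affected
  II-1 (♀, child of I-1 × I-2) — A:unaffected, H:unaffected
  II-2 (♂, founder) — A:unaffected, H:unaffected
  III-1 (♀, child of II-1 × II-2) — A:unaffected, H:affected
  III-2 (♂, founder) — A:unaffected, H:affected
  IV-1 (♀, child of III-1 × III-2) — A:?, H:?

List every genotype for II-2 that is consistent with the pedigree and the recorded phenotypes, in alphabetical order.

A/I-1 un ·: AA|Aa
A/I-2 ? ·: AA|Aa|aa
A/II-1 un I-1×I-2: AA|Aa
A/II-2 un ·: AA|Aa
A/III-1 un II-1×II-2: AA|Aa
A/III-2 un ·: AA|Aa
A/IV-1 ? III-1×III-2: AA|Aa|aa
⇒ A over [I-1,I-2,II-1,II-2,III-1,III-2,IV-1]: 124 consistent
H/I-1 un ·: HH|Hh
H/I-2 aff ·: hh
H/II-1 un I-1×I-2: Hh
H/II-2 un ·: Hh
H/III-1 aff II-1×II-2: hh
H/III-2 aff ·: hh
H/IV-1 ? III-1×III-2: hh
⇒ H over [I-1,I-2,II-1,II-2,III-1,III-2,IV-1]: 2 consistent

II-2 ∈ {AA Hh, Aa Hh}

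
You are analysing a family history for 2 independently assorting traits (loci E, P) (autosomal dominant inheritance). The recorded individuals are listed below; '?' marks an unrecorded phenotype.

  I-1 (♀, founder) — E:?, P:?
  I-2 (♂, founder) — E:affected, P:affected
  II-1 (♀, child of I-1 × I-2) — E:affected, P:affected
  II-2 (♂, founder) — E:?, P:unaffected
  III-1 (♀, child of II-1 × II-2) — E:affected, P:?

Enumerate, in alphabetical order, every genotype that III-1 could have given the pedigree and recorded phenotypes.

E/I-1 ? ·: ee|Ee|EE
E/I-2 aff ·: Ee|EE
E/II-1 aff I-1×I-2: Ee|EE
E/II-2 ? ·: ee|Ee|EE
E/III-1 aff II-1×II-2: Ee|EE
⇒ E over [I-1,I-2,II-1,II-2,III-1]: 41 consistent
P/I-1 ? ·: pp|Pp|PP
P/I-2 aff ·: Pp|PP
P/II-1 aff I-1×I-2: Pp|PP
P/II-2 un ·: pp
P/III-1 ? II-1×II-2: pp|Pp
⇒ P over [I-1,I-2,II-1,II-2,III-1]: 14 consistent

III-1 ∈ {EE Pp, EE pp, Ee Pp, Ee pp}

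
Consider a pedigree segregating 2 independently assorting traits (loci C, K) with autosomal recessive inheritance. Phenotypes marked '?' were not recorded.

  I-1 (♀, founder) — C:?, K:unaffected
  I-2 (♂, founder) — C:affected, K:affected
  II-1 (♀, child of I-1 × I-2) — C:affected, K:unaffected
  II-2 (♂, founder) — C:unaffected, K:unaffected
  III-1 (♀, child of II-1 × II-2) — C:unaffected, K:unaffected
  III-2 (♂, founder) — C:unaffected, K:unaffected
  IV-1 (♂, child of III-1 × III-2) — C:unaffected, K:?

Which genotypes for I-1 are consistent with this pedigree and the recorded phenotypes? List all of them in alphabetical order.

I-1 ∈ {Cc KK, Cc Kk, cc KK, cc Kk}

C/I-1 ? ·: Cc|cc
C/I-2 aff ·: cc
C/II-1 aff I-1×I-2: cc
C/II-2 un ·: CC|Cc
C/III-1 un II-1×II-2: Cc
C/III-2 un ·: CC|Cc
C/IV-1 un III-1×III-2: CC|Cc
⇒ C over [I-1,I-2,II-1,II-2,III-1,III-2,IV-1]: 16 consistent
K/I-1 un ·: KK|Kk
K/I-2 aff ·: kk
K/II-1 un I-1×I-2: Kk
K/II-2 un ·: KK|Kk
K/III-1 un II-1×II-2: KK|Kk
K/III-2 un ·: KK|Kk
K/IV-1 ? III-1×III-2: KK|Kk|kk
⇒ K over [I-1,I-2,II-1,II-2,III-1,III-2,IV-1]: 32 consistent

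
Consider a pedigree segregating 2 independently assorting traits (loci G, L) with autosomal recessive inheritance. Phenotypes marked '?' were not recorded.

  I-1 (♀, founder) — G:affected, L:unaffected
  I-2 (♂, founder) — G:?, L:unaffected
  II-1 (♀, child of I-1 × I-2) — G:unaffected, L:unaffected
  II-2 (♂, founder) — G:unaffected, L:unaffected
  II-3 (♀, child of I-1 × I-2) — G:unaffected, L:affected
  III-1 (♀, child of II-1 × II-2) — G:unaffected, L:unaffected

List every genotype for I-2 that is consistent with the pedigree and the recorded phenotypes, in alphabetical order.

G/I-1 aff ·: gg
G/I-2 ? ·: GG|Gg
G/II-1 un I-1×I-2: Gg
G/II-2 un ·: GG|Gg
G/II-3 un I-1×I-2: Gg
G/III-1 un II-1×II-2: GG|Gg
⇒ G over [I-1,I-2,II-1,II-2,II-3,III-1]: 8 consistent
L/I-1 un ·: Ll
L/I-2 un ·: Ll
L/II-1 un I-1×I-2: LL|Ll
L/II-2 un ·: LL|Ll
L/II-3 aff I-1×I-2: ll
L/III-1 un II-1×II-2: LL|Ll
⇒ L over [I-1,I-2,II-1,II-2,II-3,III-1]: 7 consistent

I-2 ∈ {GG Ll, Gg Ll}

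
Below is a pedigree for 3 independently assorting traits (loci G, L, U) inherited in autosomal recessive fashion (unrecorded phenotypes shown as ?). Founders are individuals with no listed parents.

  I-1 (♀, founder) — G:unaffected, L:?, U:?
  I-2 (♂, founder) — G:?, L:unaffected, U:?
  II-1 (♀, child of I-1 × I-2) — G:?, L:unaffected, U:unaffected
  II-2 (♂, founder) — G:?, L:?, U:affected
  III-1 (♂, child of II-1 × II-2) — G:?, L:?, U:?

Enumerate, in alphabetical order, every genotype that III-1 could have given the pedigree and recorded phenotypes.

III-1 ∈ {GG LL Uu, GG LL uu, GG Ll Uu, GG Ll uu, GG ll Uu, GG ll uu, Gg LL Uu, Gg LL uu, Gg Ll Uu, Gg Ll uu, Gg ll Uu, Gg ll uu, gg LL Uu, gg LL uu, gg Ll Uu, gg Ll uu, gg ll Uu, gg ll uu}

G/I-1 un ·: GG|Gg
G/I-2 ? ·: GG|Gg|gg
G/II-1 ? I-1×I-2: GG|Gg|gg
G/II-2 ? ·: GG|Gg|gg
G/III-1 ? II-1×II-2: GG|Gg|gg
⇒ G over [I-1,I-2,II-1,II-2,III-1]: 59 consistent
L/I-1 ? ·: LL|Ll|ll
L/I-2 un ·: LL|Ll
L/II-1 un I-1×I-2: LL|Ll
L/II-2 ? ·: LL|Ll|ll
L/III-1 ? II-1×II-2: LL|Ll|ll
⇒ L over [I-1,I-2,II-1,II-2,III-1]: 51 consistent
U/I-1 ? ·: UU|Uu|uu
U/I-2 ? ·: UU|Uu|uu
U/II-1 un I-1×I-2: UU|Uu
U/II-2 aff ·: uu
U/III-1 ? II-1×II-2: Uu|uu
⇒ U over [I-1,I-2,II-1,II-2,III-1]: 18 consistent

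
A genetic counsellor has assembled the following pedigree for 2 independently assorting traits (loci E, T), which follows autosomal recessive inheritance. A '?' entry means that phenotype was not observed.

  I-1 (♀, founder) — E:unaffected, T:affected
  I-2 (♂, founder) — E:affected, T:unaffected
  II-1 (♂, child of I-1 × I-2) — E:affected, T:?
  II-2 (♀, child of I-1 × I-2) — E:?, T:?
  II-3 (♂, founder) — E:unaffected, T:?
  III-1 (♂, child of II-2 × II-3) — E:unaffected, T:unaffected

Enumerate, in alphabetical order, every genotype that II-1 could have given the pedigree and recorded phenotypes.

II-1 ∈ {ee Tt, ee tt}

E/I-1 un ·: Ee
E/I-2 aff ·: ee
E/II-1 aff I-1×I-2: ee
E/II-2 ? I-1×I-2: Ee|ee
E/II-3 un ·: EE|Ee
E/III-1 un II-2×II-3: EE|Ee
⇒ E over [I-1,I-2,II-1,II-2,II-3,III-1]: 6 consistent
T/I-1 aff ·: tt
T/I-2 un ·: TT|Tt
T/II-1 ? I-1×I-2: Tt|tt
T/II-2 ? I-1×I-2: Tt|tt
T/II-3 ? ·: TT|Tt|tt
T/III-1 un II-2×II-3: TT|Tt
⇒ T over [I-1,I-2,II-1,II-2,II-3,III-1]: 19 consistent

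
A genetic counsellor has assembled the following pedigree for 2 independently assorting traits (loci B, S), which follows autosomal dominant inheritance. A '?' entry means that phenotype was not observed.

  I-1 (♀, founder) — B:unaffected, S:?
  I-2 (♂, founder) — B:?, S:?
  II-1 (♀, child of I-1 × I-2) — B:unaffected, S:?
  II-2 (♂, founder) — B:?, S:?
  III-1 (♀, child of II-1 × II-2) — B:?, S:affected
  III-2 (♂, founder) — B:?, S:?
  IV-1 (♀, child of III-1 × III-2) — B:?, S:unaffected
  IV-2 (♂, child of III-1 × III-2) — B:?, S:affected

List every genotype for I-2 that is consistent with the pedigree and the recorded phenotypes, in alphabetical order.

B/I-1 un ·: bb
B/I-2 ? ·: bb|Bb
B/II-1 un I-1×I-2: bb
B/II-2 ? ·: bb|Bb|BB
B/III-1 ? II-1×II-2: bb|Bb
B/III-2 ? ·: bb|Bb|BB
B/IV-1 ? III-1×III-2: bb|Bb|BB
B/IV-2 ? III-1×III-2: bb|Bb|BB
⇒ B over [I-1,I-2,II-1,II-2,III-1,III-2,IV-1,IV-2]: 92 consistent
S/I-1 ? ·: ss|Ss|SS
S/I-2 ? ·: ss|Ss|SS
S/II-1 ? I-1×I-2: ss|Ss|SS
S/II-2 ? ·: ss|Ss|SS
S/III-1 aff II-1×II-2: Ss
S/III-2 ? ·: ss|Ss
S/IV-1 un III-1×III-2: ss
S/IV-2 aff III-1×III-2: Ss|SS
⇒ S over [I-1,I-2,II-1,II-2,III-1,III-2,IV-1,IV-2]: 111 consistent

I-2 ∈ {Bb SS, Bb Ss, Bb ss, bb SS, bb Ss, bb ss}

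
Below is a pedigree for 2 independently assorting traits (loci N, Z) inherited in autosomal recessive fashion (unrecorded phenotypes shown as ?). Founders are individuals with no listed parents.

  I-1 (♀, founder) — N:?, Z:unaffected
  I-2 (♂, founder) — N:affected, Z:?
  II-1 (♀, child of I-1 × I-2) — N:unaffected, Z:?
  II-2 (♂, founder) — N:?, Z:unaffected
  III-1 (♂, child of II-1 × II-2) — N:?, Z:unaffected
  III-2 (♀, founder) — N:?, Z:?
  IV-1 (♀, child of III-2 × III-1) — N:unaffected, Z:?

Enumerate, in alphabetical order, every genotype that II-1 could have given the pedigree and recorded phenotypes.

II-1 ∈ {Nn ZZ, Nn Zz, Nn zz}

N/I-1 ? ·: NN|Nn
N/I-2 aff ·: nn
N/II-1 un I-1×I-2: Nn
N/II-2 ? ·: NN|Nn|nn
N/III-1 ? II-1×II-2: NN|Nn|nn
N/III-2 ? ·: NN|Nn|nn
N/IV-1 un III-2×III-1: NN|Nn
⇒ N over [I-1,I-2,II-1,II-2,III-1,III-2,IV-1]: 54 consistent
Z/I-1 un ·: ZZ|Zz
Z/I-2 ? ·: ZZ|Zz|zz
Z/II-1 ? I-1×I-2: ZZ|Zz|zz
Z/II-2 un ·: ZZ|Zz
Z/III-1 un II-1×II-2: ZZ|Zz
Z/III-2 ? ·: ZZ|Zz|zz
Z/IV-1 ? III-2×III-1: ZZ|Zz|zz
⇒ Z over [I-1,I-2,II-1,II-2,III-1,III-2,IV-1]: 198 consistent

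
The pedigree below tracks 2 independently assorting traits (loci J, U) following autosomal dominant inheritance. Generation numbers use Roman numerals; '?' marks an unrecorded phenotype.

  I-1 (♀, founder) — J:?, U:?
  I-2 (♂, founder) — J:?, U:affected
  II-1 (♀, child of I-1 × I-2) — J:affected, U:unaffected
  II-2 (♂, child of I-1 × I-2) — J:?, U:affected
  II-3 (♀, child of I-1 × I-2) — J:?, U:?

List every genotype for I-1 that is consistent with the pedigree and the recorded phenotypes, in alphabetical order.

J/I-1 ? ·: jj|Jj|JJ
J/I-2 ? ·: jj|Jj|JJ
J/II-1 aff I-1×I-2: Jj|JJ
J/II-2 ? I-1×I-2: jj|Jj|JJ
J/II-3 ? I-1×I-2: jj|Jj|JJ
⇒ J over [I-1,I-2,II-1,II-2,II-3]: 45 consistent
U/I-1 ? ·: uu|Uu
U/I-2 aff ·: Uu
U/II-1 un I-1×I-2: uu
U/II-2 aff I-1×I-2: Uu|UU
U/II-3 ? I-1×I-2: uu|Uu|UU
⇒ U over [I-1,I-2,II-1,II-2,II-3]: 8 consistent

I-1 ∈ {JJ Uu, JJ uu, Jj Uu, Jj uu, jj Uu, jj uu}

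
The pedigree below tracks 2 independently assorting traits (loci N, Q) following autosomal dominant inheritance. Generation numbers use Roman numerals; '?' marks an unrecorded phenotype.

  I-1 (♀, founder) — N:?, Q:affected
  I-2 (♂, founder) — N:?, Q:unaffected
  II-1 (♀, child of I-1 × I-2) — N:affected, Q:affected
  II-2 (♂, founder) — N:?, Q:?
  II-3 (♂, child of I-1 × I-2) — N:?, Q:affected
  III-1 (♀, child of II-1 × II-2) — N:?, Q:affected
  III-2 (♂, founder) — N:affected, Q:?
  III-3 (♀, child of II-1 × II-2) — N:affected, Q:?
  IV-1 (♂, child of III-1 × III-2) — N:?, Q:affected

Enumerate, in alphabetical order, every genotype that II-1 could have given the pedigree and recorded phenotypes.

II-1 ∈ {NN Qq, Nn Qq}

N/I-1 ? ·: nn|Nn|NN
N/I-2 ? ·: nn|Nn|NN
N/II-1 aff I-1×I-2: Nn|NN
N/II-2 ? ·: nn|Nn|NN
N/II-3 ? I-1×I-2: nn|Nn|NN
N/III-1 ? II-1×II-2: nn|Nn|NN
N/III-2 aff ·: Nn|NN
N/III-3 aff II-1×II-2: Nn|NN
N/IV-1 ? III-1×III-2: nn|Nn|NN
⇒ N over [I-1,I-2,II-1,II-2,II-3,III-1,III-2,III-3,IV-1]: 790 consistent
Q/I-1 aff ·: Qq|QQ
Q/I-2 un ·: qq
Q/II-1 aff I-1×I-2: Qq
Q/II-2 ? ·: qq|Qq|QQ
Q/II-3 aff I-1×I-2: Qq
Q/III-1 aff II-1×II-2: Qq|QQ
Q/III-2 ? ·: qq|Qq|QQ
Q/III-3 ? II-1×II-2: qq|Qq|QQ
Q/IV-1 aff III-1×III-2: Qq|QQ
⇒ Q over [I-1,I-2,II-1,II-2,II-3,III-1,III-2,III-3,IV-1]: 110 consistent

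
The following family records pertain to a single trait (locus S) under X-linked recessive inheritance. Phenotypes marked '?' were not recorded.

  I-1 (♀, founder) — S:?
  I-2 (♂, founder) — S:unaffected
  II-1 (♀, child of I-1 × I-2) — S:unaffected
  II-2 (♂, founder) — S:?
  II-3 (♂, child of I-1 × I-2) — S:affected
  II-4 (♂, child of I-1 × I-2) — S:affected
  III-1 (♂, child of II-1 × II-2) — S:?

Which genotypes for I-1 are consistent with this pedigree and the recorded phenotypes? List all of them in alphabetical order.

S/I-1 ? ·: X^SX^s|X^sX^s
S/I-2 un ·: X^SY
S/II-1 un I-1×I-2: X^SX^S|X^SX^s
S/II-2 ? ·: X^SY|X^sY
S/II-3 aff I-1×I-2: X^sY
S/II-4 aff I-1×I-2: X^sY
S/III-1 ? II-1×II-2: X^SY|X^sY
⇒ S over [I-1,I-2,II-1,II-2,II-3,II-4,III-1]: 10 consistent

I-1 ∈ {X^SX^s, X^sX^s}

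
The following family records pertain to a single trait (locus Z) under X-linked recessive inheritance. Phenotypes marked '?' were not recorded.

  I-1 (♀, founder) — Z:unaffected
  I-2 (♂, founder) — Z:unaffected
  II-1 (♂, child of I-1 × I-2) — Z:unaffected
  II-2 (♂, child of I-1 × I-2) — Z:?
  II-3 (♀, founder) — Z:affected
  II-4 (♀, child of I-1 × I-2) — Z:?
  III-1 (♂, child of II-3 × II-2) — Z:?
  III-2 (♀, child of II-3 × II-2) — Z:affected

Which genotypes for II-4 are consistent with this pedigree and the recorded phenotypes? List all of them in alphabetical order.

II-4 ∈ {X^ZX^Z, X^ZX^z}

Z/I-1 un ·: X^ZX^z
Z/I-2 un ·: X^ZY
Z/II-1 un I-1×I-2: X^ZY
Z/II-2 ? I-1×I-2: X^zY
Z/II-3 aff ·: X^zX^z
Z/II-4 ? I-1×I-2: X^ZX^Z|X^ZX^z
Z/III-1 ? II-3×II-2: X^zY
Z/III-2 aff II-3×II-2: X^zX^z
⇒ Z over [I-1,I-2,II-1,II-2,II-3,II-4,III-1,III-2]: 2 consistent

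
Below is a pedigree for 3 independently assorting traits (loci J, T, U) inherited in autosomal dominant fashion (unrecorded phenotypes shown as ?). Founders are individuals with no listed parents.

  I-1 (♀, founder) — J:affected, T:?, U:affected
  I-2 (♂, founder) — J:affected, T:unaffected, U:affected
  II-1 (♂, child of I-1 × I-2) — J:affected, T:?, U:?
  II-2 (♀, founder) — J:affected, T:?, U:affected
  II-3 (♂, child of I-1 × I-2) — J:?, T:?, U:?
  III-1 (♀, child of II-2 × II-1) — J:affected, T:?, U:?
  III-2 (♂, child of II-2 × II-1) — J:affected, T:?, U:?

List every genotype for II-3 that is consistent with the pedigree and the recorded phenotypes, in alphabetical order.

II-3 ∈ {JJ Tt UU, JJ Tt Uu, JJ Tt uu, JJ tt UU, JJ tt Uu, JJ tt uu, Jj Tt UU, Jj Tt Uu, Jj Tt uu, Jj tt UU, Jj tt Uu, Jj tt uu, jj Tt UU, jj Tt Uu, jj Tt uu, jj tt UU, jj tt Uu, jj tt uu}

J/I-1 aff ·: Jj|JJ
J/I-2 aff ·: Jj|JJ
J/II-1 aff I-1×I-2: Jj|JJ
J/II-2 aff ·: Jj|JJ
J/II-3 ? I-1×I-2: jj|Jj|JJ
J/III-1 aff II-2×II-1: Jj|JJ
J/III-2 aff II-2×II-1: Jj|JJ
⇒ J over [I-1,I-2,II-1,II-2,II-3,III-1,III-2]: 96 consistent
T/I-1 ? ·: tt|Tt|TT
T/I-2 un ·: tt
T/II-1 ? I-1×I-2: tt|Tt
T/II-2 ? ·: tt|Tt|TT
T/II-3 ? I-1×I-2: tt|Tt
T/III-1 ? II-2×II-1: tt|Tt|TT
T/III-2 ? II-2×II-1: tt|Tt|TT
⇒ T over [I-1,I-2,II-1,II-2,II-3,III-1,III-2]: 69 consistent
U/I-1 aff ·: Uu|UU
U/I-2 aff ·: Uu|UU
U/II-1 ? I-1×I-2: uu|Uu|UU
U/II-2 aff ·: Uu|UU
U/II-3 ? I-1×I-2: uu|Uu|UU
U/III-1 ? II-2×II-1: uu|Uu|UU
U/III-2 ? II-2×II-1: uu|Uu|UU
⇒ U over [I-1,I-2,II-1,II-2,II-3,III-1,III-2]: 146 consistent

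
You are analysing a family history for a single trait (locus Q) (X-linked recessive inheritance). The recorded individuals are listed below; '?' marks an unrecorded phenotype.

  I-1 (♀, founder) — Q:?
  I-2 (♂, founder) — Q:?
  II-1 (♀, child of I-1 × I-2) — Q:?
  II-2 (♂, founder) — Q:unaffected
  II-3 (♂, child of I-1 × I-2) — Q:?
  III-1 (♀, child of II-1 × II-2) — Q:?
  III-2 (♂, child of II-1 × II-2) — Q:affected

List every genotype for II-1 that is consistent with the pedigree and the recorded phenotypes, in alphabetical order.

Q/I-1 ? ·: X^QX^Q|X^QX^q|X^qX^q
Q/I-2 ? ·: X^QY|X^qY
Q/II-1 ? I-1×I-2: X^QX^q|X^qX^q
Q/II-2 un ·: X^QY
Q/II-3 ? I-1×I-2: X^QY|X^qY
Q/III-1 ? II-1×II-2: X^QX^Q|X^QX^q
Q/III-2 aff II-1×II-2: X^qY
⇒ Q over [I-1,I-2,II-1,II-2,II-3,III-1,III-2]: 15 consistent

II-1 ∈ {X^QX^q, X^qX^q}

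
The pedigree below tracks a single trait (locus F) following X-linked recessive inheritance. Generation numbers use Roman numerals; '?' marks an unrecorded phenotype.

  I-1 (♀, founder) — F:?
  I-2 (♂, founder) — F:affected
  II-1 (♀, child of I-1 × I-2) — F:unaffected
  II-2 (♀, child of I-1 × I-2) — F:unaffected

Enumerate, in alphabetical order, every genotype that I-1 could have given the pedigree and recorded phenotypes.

F/I-1 ? ·: X^FX^F|X^FX^f
F/I-2 aff ·: X^fY
F/II-1 un I-1×I-2: X^FX^f
F/II-2 un I-1×I-2: X^FX^f
⇒ F over [I-1,I-2,II-1,II-2]: 2 consistent

I-1 ∈ {X^FX^F, X^FX^f}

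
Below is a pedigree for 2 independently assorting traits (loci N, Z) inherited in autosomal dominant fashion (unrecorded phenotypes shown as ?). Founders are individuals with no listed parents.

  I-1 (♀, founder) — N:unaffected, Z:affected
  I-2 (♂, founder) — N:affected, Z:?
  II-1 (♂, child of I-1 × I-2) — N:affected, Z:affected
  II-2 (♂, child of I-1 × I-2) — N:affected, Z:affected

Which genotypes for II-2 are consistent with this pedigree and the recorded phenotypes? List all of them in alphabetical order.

II-2 ∈ {Nn ZZ, Nn Zz}

N/I-1 un ·: nn
N/I-2 aff ·: Nn|NN
N/II-1 aff I-1×I-2: Nn
N/II-2 aff I-1×I-2: Nn
⇒ N over [I-1,I-2,II-1,II-2]: 2 consistent
Z/I-1 aff ·: Zz|ZZ
Z/I-2 ? ·: zz|Zz|ZZ
Z/II-1 aff I-1×I-2: Zz|ZZ
Z/II-2 aff I-1×I-2: Zz|ZZ
⇒ Z over [I-1,I-2,II-1,II-2]: 15 consistent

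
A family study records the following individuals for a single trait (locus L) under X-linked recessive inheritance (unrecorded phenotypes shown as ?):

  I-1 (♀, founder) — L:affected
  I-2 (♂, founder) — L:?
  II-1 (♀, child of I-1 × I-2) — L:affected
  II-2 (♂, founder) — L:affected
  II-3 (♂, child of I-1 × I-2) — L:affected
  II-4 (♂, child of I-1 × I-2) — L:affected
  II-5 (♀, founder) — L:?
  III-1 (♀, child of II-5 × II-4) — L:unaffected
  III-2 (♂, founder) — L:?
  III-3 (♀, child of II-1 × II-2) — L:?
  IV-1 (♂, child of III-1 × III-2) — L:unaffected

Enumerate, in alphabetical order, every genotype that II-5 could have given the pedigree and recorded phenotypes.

II-5 ∈ {X^LX^L, X^LX^l}

L/I-1 aff ·: X^lX^l
L/I-2 ? ·: X^lY
L/II-1 aff I-1×I-2: X^lX^l
L/II-2 aff ·: X^lY
L/II-3 aff I-1×I-2: X^lY
L/II-4 aff I-1×I-2: X^lY
L/II-5 ? ·: X^LX^L|X^LX^l
L/III-1 un II-5×II-4: X^LX^l
L/III-2 ? ·: X^LY|X^lY
L/III-3 ? II-1×II-2: X^lX^l
L/IV-1 un III-1×III-2: X^LY
⇒ L over [I-1,I-2,II-1,II-2,II-3,II-4,II-5,III-1,III-2,III-3,IV-1]: 4 consistent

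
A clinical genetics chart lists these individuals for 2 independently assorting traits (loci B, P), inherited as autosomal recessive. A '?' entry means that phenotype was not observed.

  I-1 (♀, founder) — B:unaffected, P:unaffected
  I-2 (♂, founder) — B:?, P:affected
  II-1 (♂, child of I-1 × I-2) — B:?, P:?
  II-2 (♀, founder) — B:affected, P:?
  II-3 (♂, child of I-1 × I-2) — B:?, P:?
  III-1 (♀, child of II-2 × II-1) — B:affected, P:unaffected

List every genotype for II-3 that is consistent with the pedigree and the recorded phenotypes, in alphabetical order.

II-3 ∈ {BB Pp, BB pp, Bb Pp, Bb pp, bb Pp, bb pp}

B/I-1 un ·: BB|Bb
B/I-2 ? ·: BB|Bb|bb
B/II-1 ? I-1×I-2: Bb|bb
B/II-2 aff ·: bb
B/II-3 ? I-1×I-2: BB|Bb|bb
B/III-1 aff II-2×II-1: bb
⇒ B over [I-1,I-2,II-1,II-2,II-3,III-1]: 15 consistent
P/I-1 un ·: PP|Pp
P/I-2 aff ·: pp
P/II-1 ? I-1×I-2: Pp|pp
P/II-2 ? ·: PP|Pp|pp
P/II-3 ? I-1×I-2: Pp|pp
P/III-1 un II-2×II-1: PP|Pp
⇒ P over [I-1,I-2,II-1,II-2,II-3,III-1]: 19 consistent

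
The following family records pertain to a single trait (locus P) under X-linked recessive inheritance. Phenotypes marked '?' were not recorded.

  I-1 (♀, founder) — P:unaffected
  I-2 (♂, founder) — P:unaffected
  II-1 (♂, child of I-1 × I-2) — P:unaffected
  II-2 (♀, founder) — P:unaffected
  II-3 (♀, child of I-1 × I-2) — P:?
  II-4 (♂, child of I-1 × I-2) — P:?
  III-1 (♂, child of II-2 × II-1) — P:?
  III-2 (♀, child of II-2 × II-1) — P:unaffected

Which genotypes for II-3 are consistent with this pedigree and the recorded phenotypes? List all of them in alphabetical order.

P/I-1 un ·: X^PX^P|X^PX^p
P/I-2 un ·: X^PY
P/II-1 un I-1×I-2: X^PY
P/II-2 un ·: X^PX^P|X^PX^p
P/II-3 ? I-1×I-2: X^PX^P|X^PX^p
P/II-4 ? I-1×I-2: X^PY|X^pY
P/III-1 ? II-2×II-1: X^PY|X^pY
P/III-2 un II-2×II-1: X^PX^P|X^PX^p
⇒ P over [I-1,I-2,II-1,II-2,II-3,II-4,III-1,III-2]: 25 consistent

II-3 ∈ {X^PX^P, X^PX^p}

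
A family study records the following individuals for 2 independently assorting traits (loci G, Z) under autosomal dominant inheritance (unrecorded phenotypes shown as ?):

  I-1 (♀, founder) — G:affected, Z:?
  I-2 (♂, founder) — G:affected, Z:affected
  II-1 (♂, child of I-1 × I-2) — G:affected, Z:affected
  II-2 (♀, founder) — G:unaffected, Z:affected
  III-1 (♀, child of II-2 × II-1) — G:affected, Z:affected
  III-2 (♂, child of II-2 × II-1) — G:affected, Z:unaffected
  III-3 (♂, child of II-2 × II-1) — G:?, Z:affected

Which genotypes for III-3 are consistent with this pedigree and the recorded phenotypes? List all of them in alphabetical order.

III-3 ∈ {Gg ZZ, Gg Zz, gg ZZ, gg Zz}

G/I-1 aff ·: Gg|GG
G/I-2 aff ·: Gg|GG
G/II-1 aff I-1×I-2: Gg|GG
G/II-2 un ·: gg
G/III-1 aff II-2×II-1: Gg
G/III-2 aff II-2×II-1: Gg
G/III-3 ? II-2×II-1: gg|Gg
⇒ G over [I-1,I-2,II-1,II-2,III-1,III-2,III-3]: 10 consistent
Z/I-1 ? ·: zz|Zz|ZZ
Z/I-2 aff ·: Zz|ZZ
Z/II-1 aff I-1×I-2: Zz
Z/II-2 aff ·: Zz
Z/III-1 aff II-2×II-1: Zz|ZZ
Z/III-2 un II-2×II-1: zz
Z/III-3 aff II-2×II-1: Zz|ZZ
⇒ Z over [I-1,I-2,II-1,II-2,III-1,III-2,III-3]: 20 consistent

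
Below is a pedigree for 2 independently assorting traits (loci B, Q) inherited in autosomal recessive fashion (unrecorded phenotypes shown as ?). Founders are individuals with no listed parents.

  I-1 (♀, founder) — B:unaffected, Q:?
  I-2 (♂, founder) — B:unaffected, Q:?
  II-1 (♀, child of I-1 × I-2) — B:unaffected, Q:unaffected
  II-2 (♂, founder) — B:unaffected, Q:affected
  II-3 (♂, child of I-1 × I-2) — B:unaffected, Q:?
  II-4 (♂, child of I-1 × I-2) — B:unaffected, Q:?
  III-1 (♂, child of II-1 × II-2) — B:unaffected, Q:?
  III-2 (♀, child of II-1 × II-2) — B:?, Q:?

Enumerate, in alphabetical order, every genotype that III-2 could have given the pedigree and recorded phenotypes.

III-2 ∈ {BB Qq, BB qq, Bb Qq, Bb qq, bb Qq, bb qq}

B/I-1 un ·: BB|Bb
B/I-2 un ·: BB|Bb
B/II-1 un I-1×I-2: BB|Bb
B/II-2 un ·: BB|Bb
B/II-3 un I-1×I-2: BB|Bb
B/II-4 un I-1×I-2: BB|Bb
B/III-1 un II-1×II-2: BB|Bb
B/III-2 ? II-1×II-2: BB|Bb|bb
⇒ B over [I-1,I-2,II-1,II-2,II-3,II-4,III-1,III-2]: 185 consistent
Q/I-1 ? ·: QQ|Qq|qq
Q/I-2 ? ·: QQ|Qq|qq
Q/II-1 un I-1×I-2: QQ|Qq
Q/II-2 aff ·: qq
Q/II-3 ? I-1×I-2: QQ|Qq|qq
Q/II-4 ? I-1×I-2: QQ|Qq|qq
Q/III-1 ? II-1×II-2: Qq|qq
Q/III-2 ? II-1×II-2: Qq|qq
⇒ Q over [I-1,I-2,II-1,II-2,II-3,II-4,III-1,III-2]: 126 consistent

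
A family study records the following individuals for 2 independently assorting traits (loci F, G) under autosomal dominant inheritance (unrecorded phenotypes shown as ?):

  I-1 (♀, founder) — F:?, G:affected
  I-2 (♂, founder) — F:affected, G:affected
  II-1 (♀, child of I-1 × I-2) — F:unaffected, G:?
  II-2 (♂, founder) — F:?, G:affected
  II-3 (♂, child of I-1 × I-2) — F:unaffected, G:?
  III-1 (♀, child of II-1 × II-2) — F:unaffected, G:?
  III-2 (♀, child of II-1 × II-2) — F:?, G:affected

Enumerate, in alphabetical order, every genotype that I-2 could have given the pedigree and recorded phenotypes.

I-2 ∈ {Ff GG, Ff Gg}

F/I-1 ? ·: ff|Ff
F/I-2 aff ·: Ff
F/II-1 un I-1×I-2: ff
F/II-2 ? ·: ff|Ff
F/II-3 un I-1×I-2: ff
F/III-1 un II-1×II-2: ff
F/III-2 ? II-1×II-2: ff|Ff
⇒ F over [I-1,I-2,II-1,II-2,II-3,III-1,III-2]: 6 consistent
G/I-1 aff ·: Gg|GG
G/I-2 aff ·: Gg|GG
G/II-1 ? I-1×I-2: gg|Gg|GG
G/II-2 aff ·: Gg|GG
G/II-3 ? I-1×I-2: gg|Gg|GG
G/III-1 ? II-1×II-2: gg|Gg|GG
G/III-2 aff II-1×II-2: Gg|GG
⇒ G over [I-1,I-2,II-1,II-2,II-3,III-1,III-2]: 119 consistent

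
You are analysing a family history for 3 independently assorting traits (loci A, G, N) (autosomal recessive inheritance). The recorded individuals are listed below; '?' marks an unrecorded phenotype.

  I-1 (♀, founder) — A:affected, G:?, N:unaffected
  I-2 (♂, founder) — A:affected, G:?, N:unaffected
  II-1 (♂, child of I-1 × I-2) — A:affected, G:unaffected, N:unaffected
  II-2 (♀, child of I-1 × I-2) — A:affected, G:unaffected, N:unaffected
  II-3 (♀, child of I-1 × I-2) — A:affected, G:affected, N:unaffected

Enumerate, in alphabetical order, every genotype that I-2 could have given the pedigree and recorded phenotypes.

I-2 ∈ {aa Gg NN, aa Gg Nn, aa gg NN, aa gg Nn}

A/I-1 aff ·: aa
A/I-2 aff ·: aa
A/II-1 aff I-1×I-2: aa
A/II-2 aff I-1×I-2: aa
A/II-3 aff I-1×I-2: aa
⇒ A over [I-1,I-2,II-1,II-2,II-3]: 1 consistent
G/I-1 ? ·: Gg|gg
G/I-2 ? ·: Gg|gg
G/II-1 un I-1×I-2: GG|Gg
G/II-2 un I-1×I-2: GG|Gg
G/II-3 aff I-1×I-2: gg
⇒ G over [I-1,I-2,II-1,II-2,II-3]: 6 consistent
N/I-1 un ·: NN|Nn
N/I-2 un ·: NN|Nn
N/II-1 un I-1×I-2: NN|Nn
N/II-2 un I-1×I-2: NN|Nn
N/II-3 un I-1×I-2: NN|Nn
⇒ N over [I-1,I-2,II-1,II-2,II-3]: 25 consistent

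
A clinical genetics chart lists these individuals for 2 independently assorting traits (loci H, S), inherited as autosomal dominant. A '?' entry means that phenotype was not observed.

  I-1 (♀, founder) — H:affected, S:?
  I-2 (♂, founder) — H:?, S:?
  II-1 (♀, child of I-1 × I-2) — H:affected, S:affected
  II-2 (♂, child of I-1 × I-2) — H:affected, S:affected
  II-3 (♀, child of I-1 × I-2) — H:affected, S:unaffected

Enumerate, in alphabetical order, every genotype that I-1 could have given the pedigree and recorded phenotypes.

I-1 ∈ {HH Ss, HH ss, Hh Ss, Hh ss}

H/I-1 aff ·: Hh|HH
H/I-2 ? ·: hh|Hh|HH
H/II-1 aff I-1×I-2: Hh|HH
H/II-2 aff I-1×I-2: Hh|HH
H/II-3 aff I-1×I-2: Hh|HH
⇒ H over [I-1,I-2,II-1,II-2,II-3]: 27 consistent
S/I-1 ? ·: ss|Ss
S/I-2 ? ·: ss|Ss
S/II-1 aff I-1×I-2: Ss|SS
S/II-2 aff I-1×I-2: Ss|SS
S/II-3 un I-1×I-2: ss
⇒ S over [I-1,I-2,II-1,II-2,II-3]: 6 consistent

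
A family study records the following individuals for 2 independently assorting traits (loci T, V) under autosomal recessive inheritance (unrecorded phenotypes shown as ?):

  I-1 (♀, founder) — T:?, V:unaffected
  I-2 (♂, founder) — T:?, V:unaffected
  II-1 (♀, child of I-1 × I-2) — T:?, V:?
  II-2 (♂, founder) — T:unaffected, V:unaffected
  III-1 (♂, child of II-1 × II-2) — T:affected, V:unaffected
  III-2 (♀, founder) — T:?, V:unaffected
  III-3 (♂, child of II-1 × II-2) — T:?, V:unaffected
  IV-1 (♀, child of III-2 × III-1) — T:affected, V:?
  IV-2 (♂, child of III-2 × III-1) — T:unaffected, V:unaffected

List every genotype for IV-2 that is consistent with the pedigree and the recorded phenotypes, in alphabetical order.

IV-2 ∈ {Tt VV, Tt Vv}

T/I-1 ? ·: TT|Tt|tt
T/I-2 ? ·: TT|Tt|tt
T/II-1 ? I-1×I-2: Tt|tt
T/II-2 un ·: Tt
T/III-1 aff II-1×II-2: tt
T/III-2 ? ·: Tt
T/III-3 ? II-1×II-2: TT|Tt|tt
T/IV-1 aff III-2×III-1: tt
T/IV-2 un III-2×III-1: Tt
⇒ T over [I-1,I-2,II-1,II-2,III-1,III-2,III-3,IV-1,IV-2]: 29 consistent
V/I-1 un ·: VV|Vv
V/I-2 un ·: VV|Vv
V/II-1 ? I-1×I-2: VV|Vv|vv
V/II-2 un ·: VV|Vv
V/III-1 un II-1×II-2: VV|Vv
V/III-2 un ·: VV|Vv
V/III-3 un II-1×II-2: VV|Vv
V/IV-1 ? III-2×III-1: VV|Vv|vv
V/IV-2 un III-2×III-1: VV|Vv
⇒ V over [I-1,I-2,II-1,II-2,III-1,III-2,III-3,IV-1,IV-2]: 340 consistent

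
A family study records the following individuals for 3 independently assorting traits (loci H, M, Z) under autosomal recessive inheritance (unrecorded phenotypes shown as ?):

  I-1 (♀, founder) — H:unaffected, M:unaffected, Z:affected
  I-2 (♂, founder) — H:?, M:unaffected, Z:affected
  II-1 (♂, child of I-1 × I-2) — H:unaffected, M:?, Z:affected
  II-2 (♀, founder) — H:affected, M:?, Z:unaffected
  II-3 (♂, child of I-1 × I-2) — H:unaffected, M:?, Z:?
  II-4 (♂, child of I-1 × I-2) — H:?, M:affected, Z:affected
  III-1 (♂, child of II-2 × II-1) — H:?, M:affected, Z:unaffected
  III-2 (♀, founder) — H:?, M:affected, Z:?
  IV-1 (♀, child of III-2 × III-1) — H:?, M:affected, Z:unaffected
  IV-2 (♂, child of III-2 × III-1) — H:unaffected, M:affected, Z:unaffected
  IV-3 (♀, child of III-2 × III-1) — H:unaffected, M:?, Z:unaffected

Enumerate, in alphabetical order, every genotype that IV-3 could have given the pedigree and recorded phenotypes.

IV-3 ∈ {HH mm ZZ, HH mm Zz, Hh mm ZZ, Hh mm Zz}

H/I-1 un ·: HH|Hh
H/I-2 ? ·: HH|Hh|hh
H/II-1 un I-1×I-2: HH|Hh
H/II-2 aff ·: hh
H/II-3 un I-1×I-2: HH|Hh
H/II-4 ? I-1×I-2: HH|Hh|hh
H/III-1 ? II-2×II-1: Hh|hh
H/III-2 ? ·: HH|Hh|hh
H/IV-1 ? III-2×III-1: HH|Hh|hh
H/IV-2 un III-2×III-1: HH|Hh
H/IV-3 un III-2×III-1: HH|Hh
⇒ H over [I-1,I-2,II-1,II-2,II-3,II-4,III-1,III-2,IV-1,IV-2,IV-3]: 755 consistent
M/I-1 un ·: Mm
M/I-2 un ·: Mm
M/II-1 ? I-1×I-2: Mm|mm
M/II-2 ? ·: Mm|mm
M/II-3 ? I-1×I-2: MM|Mm|mm
M/II-4 aff I-1×I-2: mm
M/III-1 aff II-2×II-1: mm
M/III-2 aff ·: mm
M/IV-1 aff III-2×III-1: mm
M/IV-2 aff III-2×III-1: mm
M/IV-3 ? III-2×III-1: mm
⇒ M over [I-1,I-2,II-1,II-2,II-3,II-4,III-1,III-2,IV-1,IV-2,IV-3]: 12 consistent
Z/I-1 aff ·: zz
Z/I-2 aff ·: zz
Z/II-1 aff I-1×I-2: zz
Z/II-2 un ·: ZZ|Zz
Z/II-3 ? I-1×I-2: zz
Z/II-4 aff I-1×I-2: zz
Z/III-1 un II-2×II-1: Zz
Z/III-2 ? ·: ZZ|Zz|zz
Z/IV-1 un III-2×III-1: ZZ|Zz
Z/IV-2 un III-2×III-1: ZZ|Zz
Z/IV-3 un III-2×III-1: ZZ|Zz
⇒ Z over [I-1,I-2,II-1,II-2,II-3,II-4,III-1,III-2,IV-1,IV-2,IV-3]: 34 consistent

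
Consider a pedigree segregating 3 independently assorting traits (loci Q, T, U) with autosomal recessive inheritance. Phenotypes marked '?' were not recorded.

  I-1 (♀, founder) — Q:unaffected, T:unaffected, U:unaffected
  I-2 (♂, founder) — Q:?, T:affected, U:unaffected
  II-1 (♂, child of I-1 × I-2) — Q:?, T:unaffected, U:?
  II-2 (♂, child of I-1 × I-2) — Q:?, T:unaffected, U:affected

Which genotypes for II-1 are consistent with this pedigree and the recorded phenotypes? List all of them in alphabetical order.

II-1 ∈ {QQ Tt UU, QQ Tt Uu, QQ Tt uu, Qq Tt UU, Qq Tt Uu, Qq Tt uu, qq Tt UU, qq Tt Uu, qq Tt uu}

Q/I-1 un ·: QQ|Qq
Q/I-2 ? ·: QQ|Qq|qq
Q/II-1 ? I-1×I-2: QQ|Qq|qq
Q/II-2 ? I-1×I-2: QQ|Qq|qq
⇒ Q over [I-1,I-2,II-1,II-2]: 23 consistent
T/I-1 un ·: TT|Tt
T/I-2 aff ·: tt
T/II-1 un I-1×I-2: Tt
T/II-2 un I-1×I-2: Tt
⇒ T over [I-1,I-2,II-1,II-2]: 2 consistent
U/I-1 un ·: Uu
U/I-2 un ·: Uu
U/II-1 ? I-1×I-2: UU|Uu|uu
U/II-2 aff I-1×I-2: uu
⇒ U over [I-1,I-2,II-1,II-2]: 3 consistent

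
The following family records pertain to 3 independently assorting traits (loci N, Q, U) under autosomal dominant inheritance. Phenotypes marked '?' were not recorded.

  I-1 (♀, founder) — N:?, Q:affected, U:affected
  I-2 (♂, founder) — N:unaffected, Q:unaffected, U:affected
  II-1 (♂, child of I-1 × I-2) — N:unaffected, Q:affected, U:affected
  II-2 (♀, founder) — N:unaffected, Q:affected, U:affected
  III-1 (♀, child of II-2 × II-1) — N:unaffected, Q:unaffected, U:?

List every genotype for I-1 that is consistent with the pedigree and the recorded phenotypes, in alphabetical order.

N/I-1 ? ·: nn|Nn
N/I-2 un ·: nn
N/II-1 un I-1×I-2: nn
N/II-2 un ·: nn
N/III-1 un II-2×II-1: nn
⇒ N over [I-1,I-2,II-1,II-2,III-1]: 2 consistent
Q/I-1 aff ·: Qq|QQ
Q/I-2 un ·: qq
Q/II-1 aff I-1×I-2: Qq
Q/II-2 aff ·: Qq
Q/III-1 un II-2×II-1: qq
⇒ Q over [I-1,I-2,II-1,II-2,III-1]: 2 consistent
U/I-1 aff ·: Uu|UU
U/I-2 aff ·: Uu|UU
U/II-1 aff I-1×I-2: Uu|UU
U/II-2 aff ·: Uu|UU
U/III-1 ? II-2×II-1: uu|Uu|UU
⇒ U over [I-1,I-2,II-1,II-2,III-1]: 27 consistent

I-1 ∈ {Nn QQ UU, Nn QQ Uu, Nn Qq UU, Nn Qq Uu, nn QQ UU, nn QQ Uu, nn Qq UU, nn Qq Uu}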